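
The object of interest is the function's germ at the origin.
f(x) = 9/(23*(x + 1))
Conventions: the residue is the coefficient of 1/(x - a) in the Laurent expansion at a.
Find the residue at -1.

The residue is 9/23.

At the order-1 pole -1 set g(x) = (x - (-1))*f(x) = 9/23.
Simple pole: residue = g(a) at a = -1, which is 9/23.


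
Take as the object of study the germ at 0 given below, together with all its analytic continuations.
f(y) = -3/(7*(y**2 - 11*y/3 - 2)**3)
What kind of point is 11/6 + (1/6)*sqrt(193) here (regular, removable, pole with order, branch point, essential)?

The denominator factor y**2 - 11*y/3 - 2 vanishes at 11/6 + (1/6)*sqrt(193) and appears to the power 3; the numerator there equals -3/7, nonzero, and no other factor vanishes.
Hence a pole whose order is the multiplicity, 3.

The point is a pole of order 3.


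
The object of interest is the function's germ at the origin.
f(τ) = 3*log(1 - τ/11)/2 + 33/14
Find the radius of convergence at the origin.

Branch term (3/2)*log(1 - τ/(11)): its argument vanishes at τ = 11, a logarithmic branch point, modulus 11.
The radius of convergence is the smallest modulus among the singular points: 11.

The radius of convergence is 11.


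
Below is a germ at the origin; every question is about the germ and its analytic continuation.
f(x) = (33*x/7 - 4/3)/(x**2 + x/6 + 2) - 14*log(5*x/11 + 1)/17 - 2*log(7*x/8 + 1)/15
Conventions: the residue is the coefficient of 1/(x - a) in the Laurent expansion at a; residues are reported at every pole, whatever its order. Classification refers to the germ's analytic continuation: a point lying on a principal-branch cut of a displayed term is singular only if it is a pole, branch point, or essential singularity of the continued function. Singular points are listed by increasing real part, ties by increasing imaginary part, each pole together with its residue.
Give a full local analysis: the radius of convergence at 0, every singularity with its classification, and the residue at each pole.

Radius of convergence at 0: 8/7.
At -11/5: a logarithmic branch point.
At -8/7: a logarithmic branch point.
At (-1/12) - ((1/12)*sqrt(287))*i: a pole of order 1; residue (33/14) - ((145/4018)*sqrt(287))*i.
At (-1/12) + ((1/12)*sqrt(287))*i: a pole of order 1; residue (33/14) + ((145/4018)*sqrt(287))*i.

Denominator factor (x**2 + x/6 + 2): discriminant -287/36, complex-conjugate roots (-1/12) + ((1/12)*sqrt(287))*i and (-1/12) - ((1/12)*sqrt(287))*i; poles of order 1, moduli sqrt(2) and sqrt(2).
Branch term (-2/15)*log(1 - x/(-8/7)): its argument vanishes at x = -8/7, a logarithmic branch point, modulus 8/7.
Branch term (-14/17)*log(1 - x/(-11/5)): its argument vanishes at x = -11/5, a logarithmic branch point, modulus 11/5.
The radius of convergence is the smallest modulus among the singular points: 8/7.
The branch terms are analytic at (-1/12) - ((1/12)*sqrt(287))*i and contribute nothing to the residue; only the rational part matters.
The factor x**2 + x/6 + 2 splits as (x - a)(x - a') with a = (-1/12) - ((1/12)*sqrt(287))*i, a' = (-1/12) + ((1/12)*sqrt(287))*i. At the order-1 pole a set g(x) = (x - a)*(rational part) = [33*x/7 - 4/3] / (x - a').
Simple pole: residue = g(a) at a = (-1/12) - ((1/12)*sqrt(287))*i, which is (33/14) - ((145/4018)*sqrt(287))*i.
The branch terms are analytic at (-1/12) + ((1/12)*sqrt(287))*i and contribute nothing to the residue; only the rational part matters.
The factor x**2 + x/6 + 2 splits as (x - a)(x - a') with a = (-1/12) + ((1/12)*sqrt(287))*i, a' = (-1/12) - ((1/12)*sqrt(287))*i. At the order-1 pole a set g(x) = (x - a)*(rational part) = [33*x/7 - 4/3] / (x - a').
Simple pole: residue = g(a) at a = (-1/12) + ((1/12)*sqrt(287))*i, which is (33/14) + ((145/4018)*sqrt(287))*i.
List the singular points by increasing real part (a conjugate pair: the negative imaginary part first).


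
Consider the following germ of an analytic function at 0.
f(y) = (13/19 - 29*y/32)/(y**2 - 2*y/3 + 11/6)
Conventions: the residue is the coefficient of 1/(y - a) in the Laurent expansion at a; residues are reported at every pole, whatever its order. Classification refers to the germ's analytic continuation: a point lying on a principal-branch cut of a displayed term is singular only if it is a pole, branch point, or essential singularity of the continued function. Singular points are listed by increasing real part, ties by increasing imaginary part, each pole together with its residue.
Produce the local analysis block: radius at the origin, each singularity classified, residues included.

Radius of convergence at 0: (1/6)*sqrt(66).
At (1/3) - ((1/6)*sqrt(62))*i: a pole of order 1; residue (-29/64) + ((697/37696)*sqrt(62))*i.
At (1/3) + ((1/6)*sqrt(62))*i: a pole of order 1; residue (-29/64) - ((697/37696)*sqrt(62))*i.

Denominator factor (y**2 - 2*y/3 + 11/6): discriminant -62/9, complex-conjugate roots (1/3) + ((1/6)*sqrt(62))*i and (1/3) - ((1/6)*sqrt(62))*i; poles of order 1, moduli (1/6)*sqrt(66) and (1/6)*sqrt(66).
The radius of convergence is the smallest modulus among the singular points: (1/6)*sqrt(66).
The factor y**2 - 2*y/3 + 11/6 splits as (y - a)(y - a') with a = (1/3) - ((1/6)*sqrt(62))*i, a' = (1/3) + ((1/6)*sqrt(62))*i. At the order-1 pole a set g(y) = (y - a)*f(y) = [13/19 - 29*y/32] / (y - a').
Simple pole: residue = g(a) at a = (1/3) - ((1/6)*sqrt(62))*i, which is (-29/64) + ((697/37696)*sqrt(62))*i.
The factor y**2 - 2*y/3 + 11/6 splits as (y - a)(y - a') with a = (1/3) + ((1/6)*sqrt(62))*i, a' = (1/3) - ((1/6)*sqrt(62))*i. At the order-1 pole a set g(y) = (y - a)*f(y) = [13/19 - 29*y/32] / (y - a').
Simple pole: residue = g(a) at a = (1/3) + ((1/6)*sqrt(62))*i, which is (-29/64) - ((697/37696)*sqrt(62))*i.
List the singular points by increasing real part (a conjugate pair: the negative imaginary part first).


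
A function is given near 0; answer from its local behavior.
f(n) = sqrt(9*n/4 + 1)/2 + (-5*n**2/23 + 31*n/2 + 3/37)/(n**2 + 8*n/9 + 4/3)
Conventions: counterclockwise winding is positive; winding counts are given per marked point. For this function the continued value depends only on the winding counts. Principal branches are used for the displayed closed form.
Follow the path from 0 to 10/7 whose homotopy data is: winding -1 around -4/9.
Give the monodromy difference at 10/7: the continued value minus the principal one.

Continued minus principal equals -(1/14)*sqrt(826).

The rational part is single-valued and drops out of the difference; each branch term changes only by its own monodromy.
(1/2)*sqrt(1 - n/(-4/9)): winding -1 is odd, the square root flips sign, contributing -2*(1/2)*sqrt(1 - (10/7)/(-4/9)) = -2*(1/2)*sqrt(59/14) = -(1/14)*sqrt(826).
Summing the contributions at n = 10/7 gives -(1/14)*sqrt(826).


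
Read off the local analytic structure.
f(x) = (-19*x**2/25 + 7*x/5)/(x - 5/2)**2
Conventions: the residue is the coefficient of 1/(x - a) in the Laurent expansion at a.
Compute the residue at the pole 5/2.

The residue is -12/5.

At the order-2 pole 5/2 set g(x) = (x - (5/2))^2*f(x) = -19*x**2/25 + 7*x/5.
Order-2 pole: residue = g'(a); g'(5/2) = -12/5, so the residue is -12/5.


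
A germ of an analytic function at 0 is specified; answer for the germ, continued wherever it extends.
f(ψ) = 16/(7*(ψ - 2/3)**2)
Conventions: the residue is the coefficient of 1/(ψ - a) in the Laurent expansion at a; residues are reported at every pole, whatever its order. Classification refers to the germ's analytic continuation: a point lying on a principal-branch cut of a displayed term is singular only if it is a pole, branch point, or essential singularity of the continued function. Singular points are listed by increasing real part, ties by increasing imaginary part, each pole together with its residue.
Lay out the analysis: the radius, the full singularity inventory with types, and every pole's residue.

Denominator factor (ψ - 2/3)^2: pole of order 2 at 2/3, modulus 2/3.
The radius of convergence is the smallest modulus among the singular points: 2/3.
At the order-2 pole 2/3 set g(ψ) = (ψ - (2/3))^2*f(ψ) = 16/7.
Order-2 pole: residue = g'(a); g'(2/3) = 0, so the residue is 0.

Radius of convergence at 0: 2/3.
At 2/3: a pole of order 2; residue 0.


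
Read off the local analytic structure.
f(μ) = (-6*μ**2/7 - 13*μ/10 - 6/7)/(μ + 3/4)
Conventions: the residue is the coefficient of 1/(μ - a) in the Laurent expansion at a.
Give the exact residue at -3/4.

At the order-1 pole -3/4 set g(μ) = (μ - (-3/4))*f(μ) = -6*μ**2/7 - 13*μ/10 - 6/7.
Simple pole: residue = g(a) at a = -3/4, which is -51/140.

The residue is -51/140.


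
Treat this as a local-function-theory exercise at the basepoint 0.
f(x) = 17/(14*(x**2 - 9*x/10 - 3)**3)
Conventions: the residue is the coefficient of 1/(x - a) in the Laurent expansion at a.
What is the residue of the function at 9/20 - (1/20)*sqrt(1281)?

The factor x**2 - 9*x/10 - 3 splits as (x - a)(x - a') with a = 9/20 - (1/20)*sqrt(1281), a' = 9/20 + (1/20)*sqrt(1281). At the order-3 pole a set g(x) = (x - a)^3*f(x) = [17/14] / (x - a')^3.
Order-3 pole: residue = g''(a)/2; g''(9/20 - (1/20)*sqrt(1281)) = -(3400000/4904832429)*sqrt(1281), so the residue is -(1700000/4904832429)*sqrt(1281).

The residue is -(1700000/4904832429)*sqrt(1281).


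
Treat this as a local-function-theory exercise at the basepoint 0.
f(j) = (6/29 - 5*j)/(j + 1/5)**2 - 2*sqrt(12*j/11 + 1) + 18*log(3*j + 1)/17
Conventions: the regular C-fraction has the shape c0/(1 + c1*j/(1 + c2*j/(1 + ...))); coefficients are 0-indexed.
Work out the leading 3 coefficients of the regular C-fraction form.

The regular C-fraction coefficients are [92/29, 947065/17204, -744534360509/16293306260].

Taylor coefficients (expand at 0): a_0 = 92/29, a_1 = -947065/5423, a_2 = 97441019/59653.
c0 = a_0 = 92/29. Peel one level at a time: if S = 1 + c*j/S' with S'(0) = 1, then c is the j-coefficient of S and S' = c*j/(S - 1).
S_1 = c0/f = 1 + (947065/17204)*j + (744534360509/295977616)*j^2 + ...; c1 = 947065/17204.
S_2 = c1*j/(S_1 - 1) = 1 + (-744534360509/16293306260)*j + ...; c2 = -744534360509/16293306260.


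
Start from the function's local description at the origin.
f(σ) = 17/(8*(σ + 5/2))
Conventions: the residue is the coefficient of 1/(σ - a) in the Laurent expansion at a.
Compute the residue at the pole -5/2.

The residue is 17/8.

At the order-1 pole -5/2 set g(σ) = (σ - (-5/2))*f(σ) = 17/8.
Simple pole: residue = g(a) at a = -5/2, which is 17/8.


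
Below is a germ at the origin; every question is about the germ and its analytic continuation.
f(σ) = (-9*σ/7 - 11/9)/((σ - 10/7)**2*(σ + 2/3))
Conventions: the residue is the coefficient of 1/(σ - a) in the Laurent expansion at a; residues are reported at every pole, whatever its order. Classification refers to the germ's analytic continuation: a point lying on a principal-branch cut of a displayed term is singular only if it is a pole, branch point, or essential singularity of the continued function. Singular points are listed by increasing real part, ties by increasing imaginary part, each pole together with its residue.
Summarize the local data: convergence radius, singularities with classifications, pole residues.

Denominator factor (σ - 10/7)^2: pole of order 2 at 10/7, modulus 10/7.
Denominator factor (σ + 2/3): pole of order 1 at -2/3, modulus 2/3.
The radius of convergence is the smallest modulus among the singular points: 2/3.
At the order-1 pole -2/3 set g(σ) = (σ - (-2/3))*f(σ) = (-9*σ/7 - 11/9)/(σ - 10/7)**2.
Simple pole: residue = g(a) at a = -2/3, which is -161/1936.
At the order-2 pole 10/7 set g(σ) = (σ - (10/7))^2*f(σ) = (-9*σ/7 - 11/9)/(σ + 2/3).
Order-2 pole: residue = g'(a); g'(10/7) = 161/1936, so the residue is 161/1936.
List the singular points by increasing real part (a conjugate pair: the negative imaginary part first).

Radius of convergence at 0: 2/3.
At -2/3: a pole of order 1; residue -161/1936.
At 10/7: a pole of order 2; residue 161/1936.


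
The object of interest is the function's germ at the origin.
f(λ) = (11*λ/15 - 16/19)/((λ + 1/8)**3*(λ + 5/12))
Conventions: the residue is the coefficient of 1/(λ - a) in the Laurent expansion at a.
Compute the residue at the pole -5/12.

The residue is 301440/6517.

At the order-1 pole -5/12 set g(λ) = (λ - (-5/12))*f(λ) = (11*λ/15 - 16/19)/(λ + 1/8)**3.
Simple pole: residue = g(a) at a = -5/12, which is 301440/6517.


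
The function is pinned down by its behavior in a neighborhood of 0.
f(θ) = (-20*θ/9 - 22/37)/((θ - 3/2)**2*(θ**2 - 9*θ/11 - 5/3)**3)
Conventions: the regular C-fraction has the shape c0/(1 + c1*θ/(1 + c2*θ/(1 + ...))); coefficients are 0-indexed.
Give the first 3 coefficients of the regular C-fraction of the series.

Taylor coefficients (expand at 0): a_0 = 264/4625, a_1 = 14248/69375, a_2 = 124424/1040625.
c0 = a_0 = 264/4625. Peel one level at a time: if S = 1 + c*θ/S' with S'(0) = 1, then c is the θ-coefficient of S and S' = c*θ/(S - 1).
S_1 = c0/f = 1 + (-1781/495)*θ + (2658712/245025)*θ^2 + ...; c1 = -1781/495.
S_2 = c1*θ/(S_1 - 1) = 1 + (2658712/881595)*θ + ...; c2 = 2658712/881595.

The regular C-fraction coefficients are [264/4625, -1781/495, 2658712/881595].


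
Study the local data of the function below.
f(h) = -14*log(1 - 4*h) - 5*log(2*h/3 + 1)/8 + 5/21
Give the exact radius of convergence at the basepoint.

Branch term (-5/8)*log(1 - h/(-3/2)): its argument vanishes at h = -3/2, a logarithmic branch point, modulus 3/2.
Branch term (-14)*log(1 - h/(1/4)): its argument vanishes at h = 1/4, a logarithmic branch point, modulus 1/4.
The radius of convergence is the smallest modulus among the singular points: 1/4.

The radius of convergence is 1/4.


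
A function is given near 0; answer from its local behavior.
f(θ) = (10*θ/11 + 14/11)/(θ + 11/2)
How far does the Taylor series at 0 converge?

Denominator factor (θ + 11/2): pole of order 1 at -11/2, modulus 11/2.
The radius of convergence is the smallest modulus among the singular points: 11/2.

The radius of convergence is 11/2.


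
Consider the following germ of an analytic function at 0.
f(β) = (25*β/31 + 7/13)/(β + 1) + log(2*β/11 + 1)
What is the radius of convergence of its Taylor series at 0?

The radius of convergence is 1.

Denominator factor (β + 1): pole of order 1 at -1, modulus 1.
Branch term (1)*log(1 - β/(-11/2)): its argument vanishes at β = -11/2, a logarithmic branch point, modulus 11/2.
The radius of convergence is the smallest modulus among the singular points: 1.


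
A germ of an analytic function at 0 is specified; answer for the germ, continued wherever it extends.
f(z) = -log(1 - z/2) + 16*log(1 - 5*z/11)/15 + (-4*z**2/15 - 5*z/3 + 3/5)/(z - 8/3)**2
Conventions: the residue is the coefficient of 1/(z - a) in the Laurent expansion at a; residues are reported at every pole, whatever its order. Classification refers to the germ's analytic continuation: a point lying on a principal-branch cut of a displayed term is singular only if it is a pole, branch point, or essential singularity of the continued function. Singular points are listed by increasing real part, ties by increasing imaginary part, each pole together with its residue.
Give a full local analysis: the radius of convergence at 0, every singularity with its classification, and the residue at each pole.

Radius of convergence at 0: 2.
At 2: a logarithmic branch point.
At 11/5: a logarithmic branch point.
At 8/3: a pole of order 2; residue -139/45.

Denominator factor (z - 8/3)^2: pole of order 2 at 8/3, modulus 8/3.
Branch term (-1)*log(1 - z/(2)): its argument vanishes at z = 2, a logarithmic branch point, modulus 2.
Branch term (16/15)*log(1 - z/(11/5)): its argument vanishes at z = 11/5, a logarithmic branch point, modulus 11/5.
The radius of convergence is the smallest modulus among the singular points: 2.
The branch terms are analytic at 8/3 and contribute nothing to the residue; only the rational part matters.
At the order-2 pole 8/3 set g(z) = (z - (8/3))^2*(rational part) = -4*z**2/15 - 5*z/3 + 3/5.
Order-2 pole: residue = g'(a); g'(8/3) = -139/45, so the residue is -139/45.
List the singular points by increasing real part (a conjugate pair: the negative imaginary part first).


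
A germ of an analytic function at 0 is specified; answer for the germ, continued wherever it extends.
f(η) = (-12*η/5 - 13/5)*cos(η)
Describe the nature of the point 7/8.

The point is a regular point.

There is no denominator, hence no pole anywhere.
The factor cos(η) is entire.
So the germ continues analytically to 7/8.


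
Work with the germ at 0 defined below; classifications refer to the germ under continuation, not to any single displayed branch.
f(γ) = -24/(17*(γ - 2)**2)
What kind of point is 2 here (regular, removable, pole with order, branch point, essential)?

The point is a pole of order 2.

The denominator factor γ - 2 vanishes at 2 and appears to the power 2; the numerator there equals -24/17, nonzero, and no other factor vanishes.
Hence a pole whose order is the multiplicity, 2.


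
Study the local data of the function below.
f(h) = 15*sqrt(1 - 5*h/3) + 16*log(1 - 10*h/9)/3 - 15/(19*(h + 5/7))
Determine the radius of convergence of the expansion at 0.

The radius of convergence is 3/5.

Denominator factor (h + 5/7): pole of order 1 at -5/7, modulus 5/7.
Branch term (15)*sqrt(1 - h/(3/5)): its argument vanishes at h = 3/5, a square-root branch point, modulus 3/5.
Branch term (16/3)*log(1 - h/(9/10)): its argument vanishes at h = 9/10, a logarithmic branch point, modulus 9/10.
The radius of convergence is the smallest modulus among the singular points: 3/5.


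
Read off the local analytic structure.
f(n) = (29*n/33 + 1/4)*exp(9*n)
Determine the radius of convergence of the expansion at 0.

The radius of convergence is infinite.

The factor exp(9*n) is entire and contributes no finite singular point.
The polynomial part has no poles.
No finite singular points: the Taylor series at 0 converges everywhere.


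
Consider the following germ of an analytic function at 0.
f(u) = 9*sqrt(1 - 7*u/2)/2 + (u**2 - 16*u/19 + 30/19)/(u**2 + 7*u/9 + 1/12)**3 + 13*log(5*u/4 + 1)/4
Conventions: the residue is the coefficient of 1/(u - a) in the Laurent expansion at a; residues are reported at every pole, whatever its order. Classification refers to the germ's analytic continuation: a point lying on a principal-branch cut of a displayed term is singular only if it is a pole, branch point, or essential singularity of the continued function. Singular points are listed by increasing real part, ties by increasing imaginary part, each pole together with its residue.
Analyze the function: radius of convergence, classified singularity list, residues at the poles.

Denominator factor (u**2 + 7*u/9 + 1/12)^3: discriminant 22/81, real irrational roots -7/18 + (1/18)*sqrt(22) and -7/18 - (1/18)*sqrt(22); poles of order 3, moduli 7/18 - (1/18)*sqrt(22) and 7/18 + (1/18)*sqrt(22).
Branch term (9/2)*sqrt(1 - u/(2/7)): its argument vanishes at u = 2/7, a square-root branch point, modulus 2/7.
Branch term (13/4)*log(1 - u/(-4/5)): its argument vanishes at u = -4/5, a logarithmic branch point, modulus 4/5.
The radius of convergence is the smallest modulus among the singular points: 7/18 - (1/18)*sqrt(22).
The branch terms are analytic at -7/18 - (1/18)*sqrt(22) and contribute nothing to the residue; only the rational part matters.
The factor u**2 + 7*u/9 + 1/12 splits as (u - a)(u - a') with a = -7/18 - (1/18)*sqrt(22), a' = -7/18 + (1/18)*sqrt(22). At the order-3 pole a set g(u) = (u - a)^3*(rational part) = [u**2 - 16*u/19 + 30/19] / (u - a')^3.
Order-3 pole: residue = g''(a)/2; g''(-7/18 - (1/18)*sqrt(22)) = -(27398007/202312)*sqrt(22), so the residue is -(27398007/404624)*sqrt(22).
The branch terms are analytic at -7/18 + (1/18)*sqrt(22) and contribute nothing to the residue; only the rational part matters.
The factor u**2 + 7*u/9 + 1/12 splits as (u - a)(u - a') with a = -7/18 + (1/18)*sqrt(22), a' = -7/18 - (1/18)*sqrt(22). At the order-3 pole a set g(u) = (u - a)^3*(rational part) = [u**2 - 16*u/19 + 30/19] / (u - a')^3.
Order-3 pole: residue = g''(a)/2; g''(-7/18 + (1/18)*sqrt(22)) = (27398007/202312)*sqrt(22), so the residue is (27398007/404624)*sqrt(22).
List the singular points by increasing real part (a conjugate pair: the negative imaginary part first).

Radius of convergence at 0: 7/18 - (1/18)*sqrt(22).
At -4/5: a logarithmic branch point.
At -7/18 - (1/18)*sqrt(22): a pole of order 3; residue -(27398007/404624)*sqrt(22).
At -7/18 + (1/18)*sqrt(22): a pole of order 3; residue (27398007/404624)*sqrt(22).
At 2/7: an algebraic (square-root) branch point.


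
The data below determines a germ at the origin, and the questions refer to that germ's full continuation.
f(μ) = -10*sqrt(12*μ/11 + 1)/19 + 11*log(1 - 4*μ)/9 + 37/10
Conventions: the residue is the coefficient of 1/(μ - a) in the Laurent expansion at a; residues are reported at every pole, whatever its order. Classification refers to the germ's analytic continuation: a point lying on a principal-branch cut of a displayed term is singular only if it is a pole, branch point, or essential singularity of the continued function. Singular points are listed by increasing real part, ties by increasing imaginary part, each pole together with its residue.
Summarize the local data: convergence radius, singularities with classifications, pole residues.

Radius of convergence at 0: 1/4.
At -11/12: an algebraic (square-root) branch point.
At 1/4: a logarithmic branch point.

Branch term (-10/19)*sqrt(1 - μ/(-11/12)): its argument vanishes at μ = -11/12, a square-root branch point, modulus 11/12.
Branch term (11/9)*log(1 - μ/(1/4)): its argument vanishes at μ = 1/4, a logarithmic branch point, modulus 1/4.
The radius of convergence is the smallest modulus among the singular points: 1/4.
List the singular points by increasing real part (a conjugate pair: the negative imaginary part first).


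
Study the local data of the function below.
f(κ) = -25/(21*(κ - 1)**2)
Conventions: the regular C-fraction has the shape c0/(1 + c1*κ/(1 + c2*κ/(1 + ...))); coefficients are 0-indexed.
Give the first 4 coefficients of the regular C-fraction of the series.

Taylor coefficients (expand at 0): a_0 = -25/21, a_1 = -50/21, a_2 = -25/7, a_3 = -100/21.
c0 = a_0 = -25/21. Peel one level at a time: if S = 1 + c*κ/S' with S'(0) = 1, then c is the κ-coefficient of S and S' = c*κ/(S - 1).
S_1 = c0/f = 1 + (-2)*κ + (1)*κ^2 + ...; c1 = -2.
S_2 = c1*κ/(S_1 - 1) = 1 + (1/2)*κ + (1/4)*κ^2 + ...; c2 = 1/2.
S_3 = c2*κ/(S_2 - 1) = 1 + (-1/2)*κ + ...; c3 = -1/2.

The regular C-fraction coefficients are [-25/21, -2, 1/2, -1/2].


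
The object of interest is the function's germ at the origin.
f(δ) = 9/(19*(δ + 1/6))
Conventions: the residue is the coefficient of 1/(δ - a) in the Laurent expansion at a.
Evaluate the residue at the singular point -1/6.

The residue is 9/19.

At the order-1 pole -1/6 set g(δ) = (δ - (-1/6))*f(δ) = 9/19.
Simple pole: residue = g(a) at a = -1/6, which is 9/19.


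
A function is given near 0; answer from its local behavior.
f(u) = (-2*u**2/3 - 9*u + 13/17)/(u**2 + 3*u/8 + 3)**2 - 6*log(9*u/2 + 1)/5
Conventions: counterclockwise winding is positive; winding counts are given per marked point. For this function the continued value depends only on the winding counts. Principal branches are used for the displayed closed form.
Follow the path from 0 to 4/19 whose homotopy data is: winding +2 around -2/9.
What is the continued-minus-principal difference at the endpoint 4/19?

Continued minus principal equals -(24/5)*pi*i.

The rational part is single-valued and drops out of the difference; each branch term changes only by its own monodromy.
(-6/5)*log(1 - u/(-2/9)): each positive loop around -2/9 adds 2*pi*i to the log, so winding +2 contributes (-6/5)*(2)*2*pi*i = -(24/5)*pi*i.
Summing the contributions at u = 4/19 gives -(24/5)*pi*i.


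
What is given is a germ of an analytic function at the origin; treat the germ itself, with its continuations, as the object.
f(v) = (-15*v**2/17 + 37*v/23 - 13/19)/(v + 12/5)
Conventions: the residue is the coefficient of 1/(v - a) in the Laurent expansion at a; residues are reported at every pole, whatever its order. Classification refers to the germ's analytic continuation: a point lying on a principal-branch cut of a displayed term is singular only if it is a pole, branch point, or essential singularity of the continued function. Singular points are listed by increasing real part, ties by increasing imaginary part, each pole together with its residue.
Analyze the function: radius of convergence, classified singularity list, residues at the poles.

Radius of convergence at 0: 12/5.
At -12/5: a pole of order 1; residue -357611/37145.

Denominator factor (v + 12/5): pole of order 1 at -12/5, modulus 12/5.
The radius of convergence is the smallest modulus among the singular points: 12/5.
At the order-1 pole -12/5 set g(v) = (v - (-12/5))*f(v) = -15*v**2/17 + 37*v/23 - 13/19.
Simple pole: residue = g(a) at a = -12/5, which is -357611/37145.


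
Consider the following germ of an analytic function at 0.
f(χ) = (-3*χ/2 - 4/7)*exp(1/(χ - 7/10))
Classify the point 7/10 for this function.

The exponent 1/(χ - (7/10)) has a pole at 7/10, so exp(1/(χ - (7/10))) takes every nonzero value near it: an essential singularity (not a pole of any order).

The point is an essential singularity.


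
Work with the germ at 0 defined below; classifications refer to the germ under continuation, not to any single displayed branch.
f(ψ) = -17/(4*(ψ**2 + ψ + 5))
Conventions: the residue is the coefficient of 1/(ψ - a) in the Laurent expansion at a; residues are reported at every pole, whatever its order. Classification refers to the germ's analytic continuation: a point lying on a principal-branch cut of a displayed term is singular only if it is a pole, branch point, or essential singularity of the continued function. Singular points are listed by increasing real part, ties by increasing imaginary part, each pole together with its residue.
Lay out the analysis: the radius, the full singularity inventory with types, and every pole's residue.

Radius of convergence at 0: sqrt(5).
At (-1/2) - ((1/2)*sqrt(19))*i: a pole of order 1; residue -((17/76)*sqrt(19))*i.
At (-1/2) + ((1/2)*sqrt(19))*i: a pole of order 1; residue ((17/76)*sqrt(19))*i.

Denominator factor (ψ**2 + ψ + 5): discriminant -19, complex-conjugate roots (-1/2) + ((1/2)*sqrt(19))*i and (-1/2) - ((1/2)*sqrt(19))*i; poles of order 1, moduli sqrt(5) and sqrt(5).
The radius of convergence is the smallest modulus among the singular points: sqrt(5).
The factor ψ**2 + ψ + 5 splits as (ψ - a)(ψ - a') with a = (-1/2) - ((1/2)*sqrt(19))*i, a' = (-1/2) + ((1/2)*sqrt(19))*i. At the order-1 pole a set g(ψ) = (ψ - a)*f(ψ) = [-17/4] / (ψ - a').
Simple pole: residue = g(a) at a = (-1/2) - ((1/2)*sqrt(19))*i, which is -((17/76)*sqrt(19))*i.
The factor ψ**2 + ψ + 5 splits as (ψ - a)(ψ - a') with a = (-1/2) + ((1/2)*sqrt(19))*i, a' = (-1/2) - ((1/2)*sqrt(19))*i. At the order-1 pole a set g(ψ) = (ψ - a)*f(ψ) = [-17/4] / (ψ - a').
Simple pole: residue = g(a) at a = (-1/2) + ((1/2)*sqrt(19))*i, which is ((17/76)*sqrt(19))*i.
List the singular points by increasing real part (a conjugate pair: the negative imaginary part first).


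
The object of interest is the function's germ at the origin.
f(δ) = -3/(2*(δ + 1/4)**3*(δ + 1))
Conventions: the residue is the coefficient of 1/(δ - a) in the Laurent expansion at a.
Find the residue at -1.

At the order-1 pole -1 set g(δ) = (δ - (-1))*f(δ) = -3/(2*(δ + 1/4)**3).
Simple pole: residue = g(a) at a = -1, which is 32/9.

The residue is 32/9.


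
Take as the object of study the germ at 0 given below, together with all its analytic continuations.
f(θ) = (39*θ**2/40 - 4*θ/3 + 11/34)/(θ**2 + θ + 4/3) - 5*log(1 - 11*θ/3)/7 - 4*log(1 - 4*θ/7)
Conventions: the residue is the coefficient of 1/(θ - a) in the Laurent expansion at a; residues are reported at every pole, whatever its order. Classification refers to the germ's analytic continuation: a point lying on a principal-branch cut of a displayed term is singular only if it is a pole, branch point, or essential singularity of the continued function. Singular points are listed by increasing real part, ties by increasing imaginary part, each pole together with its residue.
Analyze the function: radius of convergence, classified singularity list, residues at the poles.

Radius of convergence at 0: 3/11.
At (-1/2) - ((1/6)*sqrt(39))*i: a pole of order 1; residue (-277/240) + ((145/10608)*sqrt(39))*i.
At (-1/2) + ((1/6)*sqrt(39))*i: a pole of order 1; residue (-277/240) - ((145/10608)*sqrt(39))*i.
At 3/11: a logarithmic branch point.
At 7/4: a logarithmic branch point.

Denominator factor (θ**2 + θ + 4/3): discriminant -13/3, complex-conjugate roots (-1/2) + ((1/6)*sqrt(39))*i and (-1/2) - ((1/6)*sqrt(39))*i; poles of order 1, moduli (2/3)*sqrt(3) and (2/3)*sqrt(3).
Branch term (-5/7)*log(1 - θ/(3/11)): its argument vanishes at θ = 3/11, a logarithmic branch point, modulus 3/11.
Branch term (-4)*log(1 - θ/(7/4)): its argument vanishes at θ = 7/4, a logarithmic branch point, modulus 7/4.
The radius of convergence is the smallest modulus among the singular points: 3/11.
The branch terms are analytic at (-1/2) - ((1/6)*sqrt(39))*i and contribute nothing to the residue; only the rational part matters.
The factor θ**2 + θ + 4/3 splits as (θ - a)(θ - a') with a = (-1/2) - ((1/6)*sqrt(39))*i, a' = (-1/2) + ((1/6)*sqrt(39))*i. At the order-1 pole a set g(θ) = (θ - a)*(rational part) = [39*θ**2/40 - 4*θ/3 + 11/34] / (θ - a').
Simple pole: residue = g(a) at a = (-1/2) - ((1/6)*sqrt(39))*i, which is (-277/240) + ((145/10608)*sqrt(39))*i.
The branch terms are analytic at (-1/2) + ((1/6)*sqrt(39))*i and contribute nothing to the residue; only the rational part matters.
The factor θ**2 + θ + 4/3 splits as (θ - a)(θ - a') with a = (-1/2) + ((1/6)*sqrt(39))*i, a' = (-1/2) - ((1/6)*sqrt(39))*i. At the order-1 pole a set g(θ) = (θ - a)*(rational part) = [39*θ**2/40 - 4*θ/3 + 11/34] / (θ - a').
Simple pole: residue = g(a) at a = (-1/2) + ((1/6)*sqrt(39))*i, which is (-277/240) - ((145/10608)*sqrt(39))*i.
List the singular points by increasing real part (a conjugate pair: the negative imaginary part first).


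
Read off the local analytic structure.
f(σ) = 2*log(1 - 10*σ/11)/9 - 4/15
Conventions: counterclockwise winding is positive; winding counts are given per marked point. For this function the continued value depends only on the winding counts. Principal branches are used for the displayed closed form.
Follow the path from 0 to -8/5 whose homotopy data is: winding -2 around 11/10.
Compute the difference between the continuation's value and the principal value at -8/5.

The rational part is single-valued and drops out of the difference; each branch term changes only by its own monodromy.
(2/9)*log(1 - σ/(11/10)): each positive loop around 11/10 adds 2*pi*i to the log, so winding -2 contributes (2/9)*(-2)*2*pi*i = -(8/9)*pi*i.
Summing the contributions at σ = -8/5 gives -(8/9)*pi*i.

Continued minus principal equals -(8/9)*pi*i.


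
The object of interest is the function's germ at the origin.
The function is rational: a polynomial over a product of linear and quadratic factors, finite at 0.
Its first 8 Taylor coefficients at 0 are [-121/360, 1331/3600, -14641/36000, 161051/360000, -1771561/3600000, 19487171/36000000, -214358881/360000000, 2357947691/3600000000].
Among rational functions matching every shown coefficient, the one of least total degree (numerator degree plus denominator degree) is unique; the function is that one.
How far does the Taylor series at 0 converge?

No rational of total degree below 1 reproduces all 8 coefficients; solving the [0/1] Pade equations on them gives f(h) = -11/(36*(h + 10/11)), whose expansion matches every shown term.
Denominator factor (h + 10/11): pole of order 1 at -10/11, modulus 10/11.
The radius of convergence is the smallest modulus among the singular points: 10/11.

The radius of convergence is 10/11.


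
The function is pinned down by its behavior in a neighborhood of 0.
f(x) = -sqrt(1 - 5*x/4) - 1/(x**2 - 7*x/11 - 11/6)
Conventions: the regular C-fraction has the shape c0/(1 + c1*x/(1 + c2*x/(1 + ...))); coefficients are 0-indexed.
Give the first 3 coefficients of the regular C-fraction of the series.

Taylor coefficients (expand at 0): a_0 = -5/11, a_1 = 4639/10648, a_2 = 11514275/20614528.
c0 = a_0 = -5/11. Peel one level at a time: if S = 1 + c*x/S' with S'(0) = 1, then c is the x-coefficient of S and S' = c*x/(S - 1).
S_1 = c0/f = 1 + (4639/4840)*x + (9146547/4259200)*x^2 + ...; c1 = 4639/4840.
S_2 = c1*x/(S_1 - 1) = 1 + (-9146547/4082320)*x + ...; c2 = -9146547/4082320.

The regular C-fraction coefficients are [-5/11, 4639/4840, -9146547/4082320].


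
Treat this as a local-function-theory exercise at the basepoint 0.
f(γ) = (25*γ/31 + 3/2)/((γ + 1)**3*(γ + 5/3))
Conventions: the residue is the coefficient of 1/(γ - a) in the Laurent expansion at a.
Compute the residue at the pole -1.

At the order-3 pole -1 set g(γ) = (γ - (-1))^3*f(γ) = (25*γ/31 + 3/2)/(γ + 5/3).
Order-3 pole: residue = g''(a)/2; g''(-1) = 261/248, so the residue is 261/496.

The residue is 261/496.


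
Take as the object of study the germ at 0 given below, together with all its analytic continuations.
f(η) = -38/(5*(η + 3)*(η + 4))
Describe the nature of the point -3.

The denominator factor η + 3 vanishes at -3 and appears to the power 1; the numerator there equals -38/5, nonzero, and no other factor vanishes.
Hence a pole whose order is the multiplicity, 1.

The point is a pole of order 1.


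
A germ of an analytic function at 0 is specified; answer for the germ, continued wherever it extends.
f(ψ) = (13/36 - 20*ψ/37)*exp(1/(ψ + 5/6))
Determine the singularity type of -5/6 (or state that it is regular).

The exponent 1/(ψ - (-5/6)) has a pole at -5/6, so exp(1/(ψ - (-5/6))) takes every nonzero value near it: an essential singularity (not a pole of any order).

The point is an essential singularity.


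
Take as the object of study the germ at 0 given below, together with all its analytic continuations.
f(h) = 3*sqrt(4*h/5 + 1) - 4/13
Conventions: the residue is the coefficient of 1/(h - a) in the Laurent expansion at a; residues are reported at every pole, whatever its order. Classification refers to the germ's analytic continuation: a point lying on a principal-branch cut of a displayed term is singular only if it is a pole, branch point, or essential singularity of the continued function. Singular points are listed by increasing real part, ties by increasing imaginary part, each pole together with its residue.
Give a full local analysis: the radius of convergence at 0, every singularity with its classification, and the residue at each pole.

Radius of convergence at 0: 5/4.
At -5/4: an algebraic (square-root) branch point.

Branch term (3)*sqrt(1 - h/(-5/4)): its argument vanishes at h = -5/4, a square-root branch point, modulus 5/4.
The radius of convergence is the smallest modulus among the singular points: 5/4.


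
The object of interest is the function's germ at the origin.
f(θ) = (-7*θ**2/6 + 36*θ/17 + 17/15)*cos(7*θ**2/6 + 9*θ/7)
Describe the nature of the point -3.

The point is a regular point.

There is no denominator, hence no pole anywhere.
The factor cos(7*θ**2/6 + 9*θ/7) is entire.
So the germ continues analytically to -3.


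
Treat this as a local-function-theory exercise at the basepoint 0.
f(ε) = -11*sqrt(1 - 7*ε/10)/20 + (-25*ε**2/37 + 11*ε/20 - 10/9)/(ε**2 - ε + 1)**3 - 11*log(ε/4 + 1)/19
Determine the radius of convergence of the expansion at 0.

Denominator factor (ε**2 - ε + 1)^3: discriminant -3, complex-conjugate roots (1/2) + ((1/2)*sqrt(3))*i and (1/2) - ((1/2)*sqrt(3))*i; poles of order 3, moduli 1 and 1.
Branch term (-11/20)*sqrt(1 - ε/(10/7)): its argument vanishes at ε = 10/7, a square-root branch point, modulus 10/7.
Branch term (-11/19)*log(1 - ε/(-4)): its argument vanishes at ε = -4, a logarithmic branch point, modulus 4.
The radius of convergence is the smallest modulus among the singular points: 1.

The radius of convergence is 1.


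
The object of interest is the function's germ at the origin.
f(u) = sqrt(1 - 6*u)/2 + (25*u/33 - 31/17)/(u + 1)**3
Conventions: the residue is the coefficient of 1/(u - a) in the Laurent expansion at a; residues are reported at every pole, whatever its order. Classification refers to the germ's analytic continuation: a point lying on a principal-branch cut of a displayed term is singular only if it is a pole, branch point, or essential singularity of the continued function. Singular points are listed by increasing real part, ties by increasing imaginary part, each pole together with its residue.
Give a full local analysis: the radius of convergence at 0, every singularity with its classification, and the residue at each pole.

Denominator factor (u + 1)^3: pole of order 3 at -1, modulus 1.
Branch term (1/2)*sqrt(1 - u/(1/6)): its argument vanishes at u = 1/6, a square-root branch point, modulus 1/6.
The radius of convergence is the smallest modulus among the singular points: 1/6.
The branch term is analytic at -1 and contributes nothing to the residue; only the rational part matters.
At the order-3 pole -1 set g(u) = (u - (-1))^3*(rational part) = 25*u/33 - 31/17.
Order-3 pole: residue = g''(a)/2; g''(-1) = 0, so the residue is 0.
List the singular points by increasing real part (a conjugate pair: the negative imaginary part first).

Radius of convergence at 0: 1/6.
At -1: a pole of order 3; residue 0.
At 1/6: an algebraic (square-root) branch point.


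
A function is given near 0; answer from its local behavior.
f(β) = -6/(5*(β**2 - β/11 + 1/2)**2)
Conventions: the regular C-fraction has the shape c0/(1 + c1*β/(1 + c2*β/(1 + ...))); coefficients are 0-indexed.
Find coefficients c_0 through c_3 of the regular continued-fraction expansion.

Taylor coefficients (expand at 0): a_0 = -24/5, a_1 = -96/55, a_2 = 11328/605, a_3 = 68928/6655.
c0 = a_0 = -24/5. Peel one level at a time: if S = 1 + c*β/S' with S'(0) = 1, then c is the β-coefficient of S and S' = c*β/(S - 1).
S_1 = c0/f = 1 + (-4/11)*β + (488/121)*β^2 + ...; c1 = -4/11.
S_2 = c1*β/(S_1 - 1) = 1 + (122/11)*β + (14642/121)*β^2 + ...; c2 = 122/11.
S_3 = c2*β/(S_2 - 1) = 1 + (-7321/671)*β + ...; c3 = -7321/671.

The regular C-fraction coefficients are [-24/5, -4/11, 122/11, -7321/671].


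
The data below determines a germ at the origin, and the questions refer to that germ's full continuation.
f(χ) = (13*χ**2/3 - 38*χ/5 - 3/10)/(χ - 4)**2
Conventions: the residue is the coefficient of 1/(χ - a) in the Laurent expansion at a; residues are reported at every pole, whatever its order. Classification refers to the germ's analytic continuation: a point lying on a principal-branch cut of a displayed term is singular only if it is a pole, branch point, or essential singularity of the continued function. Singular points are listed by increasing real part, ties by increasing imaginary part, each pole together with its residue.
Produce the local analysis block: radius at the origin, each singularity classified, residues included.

Radius of convergence at 0: 4.
At 4: a pole of order 2; residue 406/15.

Denominator factor (χ - 4)^2: pole of order 2 at 4, modulus 4.
The radius of convergence is the smallest modulus among the singular points: 4.
At the order-2 pole 4 set g(χ) = (χ - (4))^2*f(χ) = 13*χ**2/3 - 38*χ/5 - 3/10.
Order-2 pole: residue = g'(a); g'(4) = 406/15, so the residue is 406/15.


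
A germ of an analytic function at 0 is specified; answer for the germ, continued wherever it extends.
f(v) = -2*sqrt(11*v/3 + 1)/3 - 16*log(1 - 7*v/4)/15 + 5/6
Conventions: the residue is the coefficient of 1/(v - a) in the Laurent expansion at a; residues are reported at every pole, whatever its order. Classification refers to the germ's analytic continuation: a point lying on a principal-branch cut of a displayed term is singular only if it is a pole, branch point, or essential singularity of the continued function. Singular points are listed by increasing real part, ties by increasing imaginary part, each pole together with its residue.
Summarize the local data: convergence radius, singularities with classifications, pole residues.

Branch term (-16/15)*log(1 - v/(4/7)): its argument vanishes at v = 4/7, a logarithmic branch point, modulus 4/7.
Branch term (-2/3)*sqrt(1 - v/(-3/11)): its argument vanishes at v = -3/11, a square-root branch point, modulus 3/11.
The radius of convergence is the smallest modulus among the singular points: 3/11.
List the singular points by increasing real part (a conjugate pair: the negative imaginary part first).

Radius of convergence at 0: 3/11.
At -3/11: an algebraic (square-root) branch point.
At 4/7: a logarithmic branch point.
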